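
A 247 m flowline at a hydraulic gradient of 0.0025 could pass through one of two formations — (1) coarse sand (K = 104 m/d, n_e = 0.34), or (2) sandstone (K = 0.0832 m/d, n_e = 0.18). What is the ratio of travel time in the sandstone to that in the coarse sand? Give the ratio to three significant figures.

Unit 1 (coarse sand): v = 104×0.0025/0.34 = 0.7647 m/d, t = 247/0.7647 = 323.0 d
Unit 2 (sandstone): v = 0.0832×0.0025/0.18 = 0.001156 m/d, t = 247/0.001156 = 213800 d
t(sandstone) / t(coarse sand) = 213800/323.0 = 662

662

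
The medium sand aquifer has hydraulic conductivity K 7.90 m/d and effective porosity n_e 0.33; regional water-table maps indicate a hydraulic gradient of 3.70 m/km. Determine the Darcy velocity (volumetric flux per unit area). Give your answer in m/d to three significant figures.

0.0292 m/d

Specific discharge q = 7.90 × 0.0037 = 0.02923 m/d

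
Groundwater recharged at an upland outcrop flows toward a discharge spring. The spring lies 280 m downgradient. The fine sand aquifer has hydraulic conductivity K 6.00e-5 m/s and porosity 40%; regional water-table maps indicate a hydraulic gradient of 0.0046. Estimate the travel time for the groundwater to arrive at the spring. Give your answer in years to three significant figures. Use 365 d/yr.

12.9 years

K = 6.00e-5 m/s × 86400 s/d = 5.184 m/d
Specific discharge q = 5.184 × 0.0046 = 0.02385 m/d
v = Ki/n = 5.184·0.0046/0.40 = 0.05962 m/d
t = L / v = 280 / 0.05962 = 4697 d
   = 4697 / 365 = 12.9 yr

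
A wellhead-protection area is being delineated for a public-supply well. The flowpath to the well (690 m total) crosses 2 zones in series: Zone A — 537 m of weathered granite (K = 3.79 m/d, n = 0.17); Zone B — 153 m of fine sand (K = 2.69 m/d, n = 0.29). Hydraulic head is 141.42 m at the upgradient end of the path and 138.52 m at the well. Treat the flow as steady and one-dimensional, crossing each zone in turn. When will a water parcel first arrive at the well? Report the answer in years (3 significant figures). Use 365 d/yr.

25.4 years

Total head drop ΔH = 141.42 − 138.52 = 2.90 m
Steady 1-D flow in series ⇒ the Darcy flux q is identical in every zone and the zone head losses add (resistances L/K in series).
Σ(L/K) = 537/3.79 + 153/2.69 = 141.7 + 56.88 = 198.6 d
q = ΔH / Σ(L/K) = 2.90 / 198.6 = 0.01460 m/d (same in every zone)
Zone A: v = q/n = 0.01460/0.17 = 0.08591 m/d → t_A = 537/0.08591 = 6251 d
Zone B: v = q/n = 0.01460/0.29 = 0.05036 m/d → t_B = 153/0.05036 = 3038 d
Total t = 6251 + 3038 = 9289 d
   = 9289 / 365 = 25.4 yr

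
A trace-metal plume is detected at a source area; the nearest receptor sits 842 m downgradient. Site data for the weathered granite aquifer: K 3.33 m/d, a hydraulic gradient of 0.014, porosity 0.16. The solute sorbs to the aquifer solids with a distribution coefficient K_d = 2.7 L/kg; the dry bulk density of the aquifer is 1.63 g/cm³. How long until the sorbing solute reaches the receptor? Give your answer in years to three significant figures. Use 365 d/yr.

226 years

Darcy flux q = K·i = 3.33 × 0.014 = 0.04662 m/d
Average linear velocity = 0.04662 / 0.16 = 0.2914 m/d
Retardation R = 1 + ρ_b·K_d/n = 1 + 1.63×2.7/0.16 = 28.51
Contaminant velocity v_c = v/R = 0.2914/28.51 = 0.01022 m/d
t = L/v_c = 842/0.01022 = 82380 d
   = 82380/365 = 226 yr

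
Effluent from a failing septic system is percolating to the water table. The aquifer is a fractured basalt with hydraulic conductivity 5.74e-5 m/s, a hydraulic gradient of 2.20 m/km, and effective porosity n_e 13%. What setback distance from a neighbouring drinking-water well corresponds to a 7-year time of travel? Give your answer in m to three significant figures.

K = 5.74e-5 m/s × 86400 s/d = 4.959 m/d
q = Ki = 4.959 × 0.0022 = 0.01091 m/d
Average linear velocity = 0.01091 / 0.13 = 0.08393 m/d
T = 7 yr × 365 = 2555 d
L = v × T = 0.08393 × 2555 = 214.4 m

214 m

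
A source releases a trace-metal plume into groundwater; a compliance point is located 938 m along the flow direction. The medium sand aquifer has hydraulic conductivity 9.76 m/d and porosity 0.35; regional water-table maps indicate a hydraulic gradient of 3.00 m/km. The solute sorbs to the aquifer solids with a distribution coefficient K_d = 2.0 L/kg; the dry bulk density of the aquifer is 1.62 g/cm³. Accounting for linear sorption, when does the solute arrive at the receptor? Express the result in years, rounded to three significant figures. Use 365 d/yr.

Darcy flux q = K·i = 9.76 × 0.0030 = 0.02928 m/d
Seepage velocity v = q / n = 0.02928 / 0.35 = 0.08366 m/d
Retardation R = 1 + ρ_b·K_d/n = 1 + 1.62×2.0/0.35 = 10.26
Contaminant velocity v_c = v/R = 0.08366/10.26 = 0.008156 m/d
t = L/v_c = 938/0.008156 = 115000 d
   = 115000/365 = 315 yr

315 years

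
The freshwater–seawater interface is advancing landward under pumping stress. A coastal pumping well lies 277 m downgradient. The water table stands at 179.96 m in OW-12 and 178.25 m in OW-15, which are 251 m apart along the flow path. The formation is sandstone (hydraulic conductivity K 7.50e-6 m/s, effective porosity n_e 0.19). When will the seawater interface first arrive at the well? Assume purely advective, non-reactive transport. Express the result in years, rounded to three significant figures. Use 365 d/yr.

32.7 years

Hydraulic gradient i = (179.96 − 178.25) / 251 = 1.71 / 251 = 0.006813
K = 7.50e-6 m/s × 86400 s/d = 0.6480 m/d
Darcy flux q = K·i = 0.6480 × 0.006813 = 0.004415 m/d
Average linear velocity = 0.004415 / 0.19 = 0.02324 m/d
t = L / v = 277 / 0.02324 = 11920 d
   = 11920 / 365 = 32.7 yr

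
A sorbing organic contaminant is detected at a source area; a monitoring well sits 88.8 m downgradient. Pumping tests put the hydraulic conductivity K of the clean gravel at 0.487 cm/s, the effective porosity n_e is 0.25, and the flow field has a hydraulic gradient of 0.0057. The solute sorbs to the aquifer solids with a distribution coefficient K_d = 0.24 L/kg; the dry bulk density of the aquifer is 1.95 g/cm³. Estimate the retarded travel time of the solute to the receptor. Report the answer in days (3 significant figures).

26.6 days

K = 0.487 cm/s × 864 = 420.8 m/d
Darcy flux q = K·i = 420.8 × 0.0057 = 2.398 m/d
Seepage velocity v = q / n = 2.398 / 0.25 = 9.594 m/d
Retardation R = 1 + ρ_b·K_d/n = 1 + 1.95×0.24/0.25 = 2.872
Contaminant velocity v_c = v/R = 9.594/2.872 = 3.340 m/d
t = L/v_c = 88.8/3.340 = 26.58 d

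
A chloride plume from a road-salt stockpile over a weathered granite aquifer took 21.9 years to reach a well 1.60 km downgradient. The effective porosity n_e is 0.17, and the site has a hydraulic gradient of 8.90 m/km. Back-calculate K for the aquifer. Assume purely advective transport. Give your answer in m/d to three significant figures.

t = 21.9 years = 7993 d
L = 1.60 km = 1600 m
v = L / t = 1600 / 7993 = 0.2002 m/d
K = v · n / i = 0.2002 × 0.17 / 0.0089 = 3.82 m/d

3.82 m/d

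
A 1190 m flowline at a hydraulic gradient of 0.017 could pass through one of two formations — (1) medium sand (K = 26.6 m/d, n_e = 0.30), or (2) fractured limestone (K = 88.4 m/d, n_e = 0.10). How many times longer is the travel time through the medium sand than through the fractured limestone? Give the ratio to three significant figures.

9.97

Unit 1 (medium sand): v = 26.6×0.017/0.30 = 1.507 m/d, t = 1190/1.507 = 789.5 d
Unit 2 (fractured limestone): v = 88.4×0.017/0.10 = 15.03 m/d, t = 1190/15.03 = 79.19 d
t(medium sand) / t(fractured limestone) = 789.5/79.19 = 9.97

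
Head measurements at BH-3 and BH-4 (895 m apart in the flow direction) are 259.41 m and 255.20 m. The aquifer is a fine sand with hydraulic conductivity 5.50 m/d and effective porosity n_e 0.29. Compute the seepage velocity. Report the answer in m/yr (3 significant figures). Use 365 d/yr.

32.6 m/yr

Hydraulic gradient i = (259.41 − 255.20) / 895 = 4.21 / 895 = 0.004704
Specific discharge q = 5.50 × 0.004704 = 0.02587 m/d
v = Ki/n = 5.50·0.004704/0.29 = 0.08921 m/d
   = 0.08921 × 365 = 32.6 m/yr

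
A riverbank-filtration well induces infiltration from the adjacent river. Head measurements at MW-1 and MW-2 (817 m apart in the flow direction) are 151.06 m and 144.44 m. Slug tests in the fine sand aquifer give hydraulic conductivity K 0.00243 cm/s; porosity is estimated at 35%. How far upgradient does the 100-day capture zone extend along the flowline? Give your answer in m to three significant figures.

Hydraulic gradient i = (151.06 − 144.44) / 817 = 6.62 / 817 = 0.008103
K = 0.00243 cm/s × 864 = 2.100 m/d
Specific discharge q = 2.100 × 0.008103 = 0.01701 m/d
Seepage velocity v = q / n = 0.01701 / 0.35 = 0.04861 m/d
L = v × T = 0.04861 × 100 = 4.861 m

4.86 m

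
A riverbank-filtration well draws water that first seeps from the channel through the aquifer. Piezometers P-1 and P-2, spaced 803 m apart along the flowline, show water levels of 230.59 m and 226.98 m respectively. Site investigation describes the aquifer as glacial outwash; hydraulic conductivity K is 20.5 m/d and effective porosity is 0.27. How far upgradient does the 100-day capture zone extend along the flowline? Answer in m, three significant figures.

34.1 m

Hydraulic gradient i = (230.59 − 226.98) / 803 = 3.61 / 803 = 0.004496
q = Ki = 20.5 × 0.004496 = 0.09216 m/d
Average linear velocity = 0.09216 / 0.27 = 0.3413 m/d
L = v × T = 0.3413 × 100 = 34.13 m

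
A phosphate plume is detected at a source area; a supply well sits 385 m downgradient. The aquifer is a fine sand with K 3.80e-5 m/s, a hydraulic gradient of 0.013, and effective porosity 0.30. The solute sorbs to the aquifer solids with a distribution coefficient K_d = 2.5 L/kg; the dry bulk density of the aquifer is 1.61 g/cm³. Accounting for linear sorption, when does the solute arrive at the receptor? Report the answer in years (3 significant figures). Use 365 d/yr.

K = 3.80e-5 m/s × 86400 s/d = 3.283 m/d
Specific discharge q = 3.283 × 0.013 = 0.04268 m/d
Average linear velocity = 0.04268 / 0.30 = 0.1423 m/d
Retardation R = 1 + ρ_b·K_d/n = 1 + 1.61×2.5/0.30 = 14.42
Contaminant velocity v_c = v/R = 0.1423/14.42 = 0.009869 m/d
t = L/v_c = 385/0.009869 = 39010 d
   = 39010/365 = 107 yr

107 years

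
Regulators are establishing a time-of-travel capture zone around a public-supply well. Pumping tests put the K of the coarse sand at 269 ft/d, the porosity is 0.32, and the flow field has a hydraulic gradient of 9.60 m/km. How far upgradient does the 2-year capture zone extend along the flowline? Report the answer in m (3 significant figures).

K = 269 ft/d × 0.3048 = 81.99 m/d
Specific discharge q = 81.99 × 0.0096 = 0.7871 m/d
Seepage velocity v = q / n = 0.7871 / 0.32 = 2.460 m/d
T = 2 yr × 365 = 730 d
L = v × T = 2.460 × 730 = 1796 m

1800 m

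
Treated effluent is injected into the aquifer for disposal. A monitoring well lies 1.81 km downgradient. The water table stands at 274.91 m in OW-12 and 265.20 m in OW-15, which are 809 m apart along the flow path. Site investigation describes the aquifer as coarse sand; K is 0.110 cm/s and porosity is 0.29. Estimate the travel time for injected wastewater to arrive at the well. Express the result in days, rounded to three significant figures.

460 days

Hydraulic gradient i = (274.91 − 265.20) / 809 = 9.71 / 809 = 0.01200
K = 0.110 cm/s × 864 = 95.04 m/d
Specific discharge q = 95.04 × 0.01200 = 1.141 m/d
v = Ki/n = 95.04·0.01200/0.29 = 3.933 m/d
L = 1.81 km = 1810 m
t = L / v = 1810 / 3.933 = 460.2 d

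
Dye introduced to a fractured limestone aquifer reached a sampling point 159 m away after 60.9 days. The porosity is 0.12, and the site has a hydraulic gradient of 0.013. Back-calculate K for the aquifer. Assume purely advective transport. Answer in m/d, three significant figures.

24.1 m/d

v = L / t = 159 / 60.9 = 2.611 m/d
K = v · n / i = 2.611 × 0.12 / 0.013 = 24.1 m/d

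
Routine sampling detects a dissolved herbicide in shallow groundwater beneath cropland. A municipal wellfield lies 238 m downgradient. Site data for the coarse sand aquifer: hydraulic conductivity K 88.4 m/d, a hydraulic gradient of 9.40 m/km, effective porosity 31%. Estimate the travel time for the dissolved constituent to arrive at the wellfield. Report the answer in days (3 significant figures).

88.8 days

Darcy flux q = K·i = 88.4 × 0.0094 = 0.8310 m/d
Seepage velocity v = q / n = 0.8310 / 0.31 = 2.681 m/d
t = L / v = 238 / 2.681 = 88.79 d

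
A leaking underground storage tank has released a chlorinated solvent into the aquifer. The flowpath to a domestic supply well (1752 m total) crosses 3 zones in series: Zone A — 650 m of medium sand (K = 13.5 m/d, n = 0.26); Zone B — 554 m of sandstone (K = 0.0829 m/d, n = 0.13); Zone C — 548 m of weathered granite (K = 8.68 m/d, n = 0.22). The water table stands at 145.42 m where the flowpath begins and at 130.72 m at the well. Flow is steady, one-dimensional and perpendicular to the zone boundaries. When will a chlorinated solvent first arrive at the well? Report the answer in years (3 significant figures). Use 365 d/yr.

Total head drop ΔH = 145.42 − 130.72 = 14.70 m
Continuity: the same q passes through each zone, so ΔH = q·Σ(L_j/K_j) — the zones act as resistances in series.
Σ(L/K) = 650/13.5 + 554/0.0829 + 548/8.68 = 48.15 + 6683 + 63.13 = 6794 d
q = ΔH / Σ(L/K) = 14.70 / 6794 = 0.002164 m/d (same in every zone)
Zone A: v = q/n = 0.002164/0.26 = 0.008322 m/d → t_A = 650/0.008322 = 78110 d
Zone B: v = q/n = 0.002164/0.13 = 0.01664 m/d → t_B = 554/0.01664 = 33290 d
Zone C: v = q/n = 0.002164/0.22 = 0.009835 m/d → t_C = 548/0.009835 = 55720 d
Total t = 78110 + 33290 + 55720 = 167100 d
   = 167100 / 365 = 458 yr

458 years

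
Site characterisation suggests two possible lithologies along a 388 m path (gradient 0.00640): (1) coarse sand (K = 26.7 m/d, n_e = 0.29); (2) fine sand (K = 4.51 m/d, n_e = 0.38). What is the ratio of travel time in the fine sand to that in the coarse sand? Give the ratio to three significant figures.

Unit 1 (coarse sand): v = 26.7×0.0064/0.29 = 0.5892 m/d, t = 388/0.5892 = 658.5 d
Unit 2 (fine sand): v = 4.51×0.0064/0.38 = 0.07596 m/d, t = 388/0.07596 = 5108 d
t(fine sand) / t(coarse sand) = 5108/658.5 = 7.76

7.76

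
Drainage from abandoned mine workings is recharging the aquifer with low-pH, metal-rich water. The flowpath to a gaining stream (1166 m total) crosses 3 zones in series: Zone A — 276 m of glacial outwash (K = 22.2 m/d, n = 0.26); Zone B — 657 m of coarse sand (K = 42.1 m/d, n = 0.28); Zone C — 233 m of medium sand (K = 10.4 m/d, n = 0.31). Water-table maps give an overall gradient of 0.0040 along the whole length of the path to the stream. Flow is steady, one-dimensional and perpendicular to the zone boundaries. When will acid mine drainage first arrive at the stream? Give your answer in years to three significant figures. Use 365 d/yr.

9.72 years

Steady 1-D flow in series ⇒ the Darcy flux q is identical in every zone and the zone head losses add (resistances L/K in series).
Σ(L/K) = 276/22.2 + 657/42.1 + 233/10.4 = 12.43 + 15.61 + 22.40 = 50.44 d
K_eq = L_total / Σ(L/K) = 1166 / 50.44 = 23.12 m/d
q = K_eq · i = 23.12 × 0.0040 = 0.09246 m/d (same in every zone)
Zone A: v = q/n = 0.09246/0.26 = 0.3556 m/d → t_A = 276/0.3556 = 776.1 d
Zone B: v = q/n = 0.09246/0.28 = 0.3302 m/d → t_B = 657/0.3302 = 1990 d
Zone C: v = q/n = 0.09246/0.31 = 0.2983 m/d → t_C = 233/0.2983 = 781.2 d
Total t = 776.1 + 1990 + 781.2 = 3547 d
   = 3547 / 365 = 9.72 yr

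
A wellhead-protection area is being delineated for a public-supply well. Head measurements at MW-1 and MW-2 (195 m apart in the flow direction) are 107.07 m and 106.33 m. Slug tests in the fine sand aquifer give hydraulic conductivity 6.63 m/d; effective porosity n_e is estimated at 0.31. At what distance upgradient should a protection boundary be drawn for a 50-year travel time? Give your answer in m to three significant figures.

Hydraulic gradient i = (107.07 − 106.33) / 195 = 0.74 / 195 = 0.003795
q = Ki = 6.63 × 0.003795 = 0.02516 m/d
Seepage velocity v = q / n = 0.02516 / 0.31 = 0.08116 m/d
T = 50 yr × 365 = 18250 d
L = v × T = 0.08116 × 18250 = 1481 m

1480 m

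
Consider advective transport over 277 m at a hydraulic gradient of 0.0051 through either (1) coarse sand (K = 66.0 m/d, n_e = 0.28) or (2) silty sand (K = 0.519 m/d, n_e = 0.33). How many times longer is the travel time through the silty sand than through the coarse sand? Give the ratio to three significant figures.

150

Unit 1 (coarse sand): v = 66.0×0.0051/0.28 = 1.202 m/d, t = 277/1.202 = 230.4 d
Unit 2 (silty sand): v = 0.519×0.0051/0.33 = 0.008021 m/d, t = 277/0.008021 = 34530 d
t(silty sand) / t(coarse sand) = 34530/230.4 = 150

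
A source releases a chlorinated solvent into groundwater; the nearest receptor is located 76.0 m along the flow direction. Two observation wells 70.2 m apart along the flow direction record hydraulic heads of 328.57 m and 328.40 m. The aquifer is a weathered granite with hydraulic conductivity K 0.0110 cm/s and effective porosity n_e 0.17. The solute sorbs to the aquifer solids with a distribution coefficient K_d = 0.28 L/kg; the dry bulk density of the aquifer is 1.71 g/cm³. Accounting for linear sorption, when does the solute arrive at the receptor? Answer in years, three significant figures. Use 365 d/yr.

Hydraulic gradient i = (328.57 − 328.40) / 70.2 = 0.17 / 70.2 = 0.002422
K = 0.0110 cm/s × 864 = 9.504 m/d
Darcy flux q = K·i = 9.504 × 0.002422 = 0.02302 m/d
Average linear velocity = 0.02302 / 0.17 = 0.1354 m/d
Retardation R = 1 + ρ_b·K_d/n = 1 + 1.71×0.28/0.17 = 3.816
Contaminant velocity v_c = v/R = 0.1354/3.816 = 0.03547 m/d
t = L/v_c = 76.0/0.03547 = 2142 d
   = 2142/365 = 5.87 yr

5.87 years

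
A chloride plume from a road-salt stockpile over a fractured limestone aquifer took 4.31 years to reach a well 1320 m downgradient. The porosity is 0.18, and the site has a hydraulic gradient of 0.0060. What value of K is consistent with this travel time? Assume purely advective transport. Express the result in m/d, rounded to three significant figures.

t = 4.31 years = 1573 d
v = L / t = 1320 / 1573 = 0.8391 m/d
K = v · n / i = 0.8391 × 0.18 / 0.0060 = 25.2 m/d

25.2 m/d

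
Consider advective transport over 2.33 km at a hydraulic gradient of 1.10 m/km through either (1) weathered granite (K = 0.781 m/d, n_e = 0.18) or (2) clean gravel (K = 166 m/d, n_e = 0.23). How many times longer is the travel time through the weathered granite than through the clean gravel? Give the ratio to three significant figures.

166

Unit 1 (weathered granite): v = 0.781×0.0011/0.18 = 0.004773 m/d, t = 2330/0.004773 = 488200 d
Unit 2 (clean gravel): v = 166×0.0011/0.23 = 0.7939 m/d, t = 2330/0.7939 = 2935 d
t(weathered granite) / t(clean gravel) = 488200/2935 = 166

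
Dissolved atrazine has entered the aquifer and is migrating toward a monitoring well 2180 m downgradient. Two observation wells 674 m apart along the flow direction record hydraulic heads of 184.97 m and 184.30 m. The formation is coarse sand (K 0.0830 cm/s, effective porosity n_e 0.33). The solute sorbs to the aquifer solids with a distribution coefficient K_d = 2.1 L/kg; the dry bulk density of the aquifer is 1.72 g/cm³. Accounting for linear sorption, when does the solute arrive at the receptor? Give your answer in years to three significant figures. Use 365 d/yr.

330 years

Hydraulic gradient i = (184.97 − 184.30) / 674 = 0.67 / 674 = 9.941e-4
K = 0.0830 cm/s × 864 = 71.71 m/d
Darcy flux q = K·i = 71.71 × 9.941e-4 = 0.07129 m/d
v_s = q/n_e = 0.07129/0.33 = 0.2160 m/d
Retardation R = 1 + ρ_b·K_d/n = 1 + 1.72×2.1/0.33 = 11.95
Contaminant velocity v_c = v/R = 0.2160/11.95 = 0.01808 m/d
t = L/v_c = 2180/0.01808 = 120500 d
   = 120500/365 = 330 yr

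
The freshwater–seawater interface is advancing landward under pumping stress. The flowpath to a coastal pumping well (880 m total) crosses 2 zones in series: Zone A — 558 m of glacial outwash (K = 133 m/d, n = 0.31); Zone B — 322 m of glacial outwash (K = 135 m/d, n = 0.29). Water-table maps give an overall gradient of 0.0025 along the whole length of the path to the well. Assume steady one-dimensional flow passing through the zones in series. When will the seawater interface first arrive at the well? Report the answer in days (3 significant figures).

Steady 1-D flow in series ⇒ the Darcy flux q is identical in every zone and the zone head losses add (resistances L/K in series).
Σ(L/K) = 558/133 + 322/135 = 4.195 + 2.385 = 6.581 d
K_eq = L_total / Σ(L/K) = 880 / 6.581 = 133.7 m/d
q = K_eq · i = 133.7 × 0.0025 = 0.3343 m/d (same in every zone)
Zone A: v = q/n = 0.3343/0.31 = 1.078 m/d → t_A = 558/1.078 = 517.4 d
Zone B: v = q/n = 0.3343/0.29 = 1.153 m/d → t_B = 322/1.153 = 279.3 d
Total t = 517.4 + 279.3 = 796.7 d

797 days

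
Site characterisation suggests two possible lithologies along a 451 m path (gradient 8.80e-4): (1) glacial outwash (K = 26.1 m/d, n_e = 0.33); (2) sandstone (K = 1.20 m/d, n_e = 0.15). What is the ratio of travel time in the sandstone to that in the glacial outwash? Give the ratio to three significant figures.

9.89

Unit 1 (glacial outwash): v = 26.1×8.8e-4/0.33 = 0.06960 m/d, t = 451/0.06960 = 6480 d
Unit 2 (sandstone): v = 1.20×8.8e-4/0.15 = 0.007040 m/d, t = 451/0.007040 = 64060 d
t(sandstone) / t(glacial outwash) = 64060/6480 = 9.89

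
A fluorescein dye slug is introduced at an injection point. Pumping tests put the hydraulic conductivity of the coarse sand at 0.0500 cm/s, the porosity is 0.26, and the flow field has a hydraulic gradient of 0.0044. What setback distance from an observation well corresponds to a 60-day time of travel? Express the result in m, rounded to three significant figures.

K = 0.0500 cm/s × 864 = 43.20 m/d
Specific discharge q = 43.20 × 0.0044 = 0.1901 m/d
Seepage velocity v = q / n = 0.1901 / 0.26 = 0.7311 m/d
L = v × T = 0.7311 × 60 = 43.86 m

43.9 m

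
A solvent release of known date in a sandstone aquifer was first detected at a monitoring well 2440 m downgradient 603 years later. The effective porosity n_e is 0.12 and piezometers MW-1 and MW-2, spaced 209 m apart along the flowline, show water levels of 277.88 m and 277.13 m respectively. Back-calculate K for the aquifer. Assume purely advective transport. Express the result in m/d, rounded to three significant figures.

0.371 m/d

Hydraulic gradient i = (277.88 − 277.13) / 209 = 0.75 / 209 = 0.003589
t = 603 years = 220100 d
v = L / t = 2440 / 220100 = 0.01109 m/d
K = v · n / i = 0.01109 × 0.12 / 0.003589 = 0.371 m/d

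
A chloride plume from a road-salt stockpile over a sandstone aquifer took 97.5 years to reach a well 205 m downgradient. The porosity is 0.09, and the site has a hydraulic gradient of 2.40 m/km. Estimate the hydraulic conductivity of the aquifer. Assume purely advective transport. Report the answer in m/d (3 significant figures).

t = 97.5 years = 35590 d
v = L / t = 205 / 35590 = 0.005760 m/d
K = v · n / i = 0.005760 × 0.09 / 0.0024 = 0.216 m/d

0.216 m/d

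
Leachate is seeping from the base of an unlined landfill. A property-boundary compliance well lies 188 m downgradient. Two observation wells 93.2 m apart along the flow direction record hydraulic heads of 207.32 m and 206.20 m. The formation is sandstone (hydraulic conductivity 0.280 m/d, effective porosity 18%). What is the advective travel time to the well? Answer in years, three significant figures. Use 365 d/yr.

Hydraulic gradient i = (207.32 − 206.20) / 93.2 = 1.12 / 93.2 = 0.01202
Darcy flux q = K·i = 0.280 × 0.01202 = 0.003365 m/d
Seepage velocity v = q / n = 0.003365 / 0.18 = 0.01869 m/d
t = L / v = 188 / 0.01869 = 10060 d
   = 10060 / 365 = 27.6 yr

27.6 years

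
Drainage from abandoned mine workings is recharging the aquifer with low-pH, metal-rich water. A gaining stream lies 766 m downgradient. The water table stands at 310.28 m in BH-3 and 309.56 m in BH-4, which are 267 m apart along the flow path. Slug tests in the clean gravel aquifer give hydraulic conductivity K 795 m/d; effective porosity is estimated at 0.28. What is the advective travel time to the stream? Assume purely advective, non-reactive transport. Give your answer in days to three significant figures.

100 days

Hydraulic gradient i = (310.28 − 309.56) / 267 = 0.72 / 267 = 0.002697
q = Ki = 795 × 0.002697 = 2.144 m/d
v_s = q/n_e = 2.144/0.28 = 7.657 m/d
t = L / v = 766 / 7.657 = 100.0 d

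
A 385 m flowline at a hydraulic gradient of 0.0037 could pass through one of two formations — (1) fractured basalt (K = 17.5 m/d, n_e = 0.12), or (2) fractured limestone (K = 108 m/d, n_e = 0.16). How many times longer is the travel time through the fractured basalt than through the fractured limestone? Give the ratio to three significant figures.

Unit 1 (fractured basalt): v = 17.5×0.0037/0.12 = 0.5396 m/d, t = 385/0.5396 = 713.5 d
Unit 2 (fractured limestone): v = 108×0.0037/0.16 = 2.498 m/d, t = 385/2.498 = 154.2 d
t(fractured basalt) / t(fractured limestone) = 713.5/154.2 = 4.63

4.63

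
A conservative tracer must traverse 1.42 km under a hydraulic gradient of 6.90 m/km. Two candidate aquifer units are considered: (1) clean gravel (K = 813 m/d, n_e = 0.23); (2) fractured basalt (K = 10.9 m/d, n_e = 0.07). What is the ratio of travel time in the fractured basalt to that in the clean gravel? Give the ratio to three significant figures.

Unit 1 (clean gravel): v = 813×0.0069/0.23 = 24.39 m/d, t = 1420/24.39 = 58.22 d
Unit 2 (fractured basalt): v = 10.9×0.0069/0.07 = 1.074 m/d, t = 1420/1.074 = 1322 d
t(fractured basalt) / t(clean gravel) = 1322/58.22 = 22.7

22.7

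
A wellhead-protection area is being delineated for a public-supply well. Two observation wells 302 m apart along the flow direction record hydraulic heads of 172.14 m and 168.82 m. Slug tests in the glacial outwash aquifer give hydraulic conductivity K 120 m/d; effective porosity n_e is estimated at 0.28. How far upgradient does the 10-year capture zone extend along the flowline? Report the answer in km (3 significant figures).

Hydraulic gradient i = (172.14 − 168.82) / 302 = 3.32 / 302 = 0.01099
q = Ki = 120 × 0.01099 = 1.319 m/d
v = Ki/n = 120·0.01099/0.28 = 4.711 m/d
T = 10 yr × 365 = 3650 d
L = v × T = 4.711 × 3650 = 17200 m
   = 17.2 km

17.2 km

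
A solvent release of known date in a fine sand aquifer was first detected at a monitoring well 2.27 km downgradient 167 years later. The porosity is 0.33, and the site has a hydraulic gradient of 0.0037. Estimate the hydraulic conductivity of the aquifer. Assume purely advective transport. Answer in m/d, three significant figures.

t = 167 years = 60960 d
L = 2.27 km = 2270 m
v = L / t = 2270 / 60960 = 0.03724 m/d
K = v · n / i = 0.03724 × 0.33 / 0.0037 = 3.32 m/d

3.32 m/d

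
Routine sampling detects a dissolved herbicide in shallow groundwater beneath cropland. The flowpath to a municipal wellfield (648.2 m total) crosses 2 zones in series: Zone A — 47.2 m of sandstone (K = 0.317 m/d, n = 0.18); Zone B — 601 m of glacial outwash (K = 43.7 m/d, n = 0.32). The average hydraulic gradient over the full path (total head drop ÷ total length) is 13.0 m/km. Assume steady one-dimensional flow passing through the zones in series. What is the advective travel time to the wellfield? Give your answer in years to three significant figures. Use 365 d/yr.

10.6 years

Steady 1-D flow in series ⇒ the Darcy flux q is identical in every zone and the zone head losses add (resistances L/K in series).
Σ(L/K) = 47.2/0.317 + 601/43.7 = 148.9 + 13.75 = 162.6 d
K_eq = L_total / Σ(L/K) = 648.2 / 162.6 = 3.985 m/d
q = K_eq · i = 3.985 × 0.013 = 0.05181 m/d (same in every zone)
Zone A: v = q/n = 0.05181/0.18 = 0.2878 m/d → t_A = 47.2/0.2878 = 164.0 d
Zone B: v = q/n = 0.05181/0.32 = 0.1619 m/d → t_B = 601/0.1619 = 3712 d
Total t = 164.0 + 3712 = 3876 d
   = 3876 / 365 = 10.6 yr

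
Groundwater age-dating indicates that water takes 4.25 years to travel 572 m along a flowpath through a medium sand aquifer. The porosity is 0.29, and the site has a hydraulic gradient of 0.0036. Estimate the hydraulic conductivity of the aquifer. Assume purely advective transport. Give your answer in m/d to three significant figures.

t = 4.25 years = 1551 d
v = L / t = 572 / 1551 = 0.3687 m/d
K = v · n / i = 0.3687 × 0.29 / 0.0036 = 29.7 m/d

29.7 m/d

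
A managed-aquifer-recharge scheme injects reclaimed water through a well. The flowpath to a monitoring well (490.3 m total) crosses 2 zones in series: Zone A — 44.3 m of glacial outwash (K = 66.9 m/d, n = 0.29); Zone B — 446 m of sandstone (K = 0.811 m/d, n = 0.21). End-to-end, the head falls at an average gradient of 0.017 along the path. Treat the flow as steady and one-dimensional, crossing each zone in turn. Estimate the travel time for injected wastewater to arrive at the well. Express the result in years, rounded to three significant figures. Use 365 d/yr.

Steady 1-D flow in series ⇒ the Darcy flux q is identical in every zone and the zone head losses add (resistances L/K in series).
Σ(L/K) = 44.3/66.9 + 446/0.811 = 0.6622 + 549.9 = 550.6 d
K_eq = L_total / Σ(L/K) = 490.3 / 550.6 = 0.8905 m/d
q = K_eq · i = 0.8905 × 0.017 = 0.01514 m/d (same in every zone)
Zone A: v = q/n = 0.01514/0.29 = 0.05220 m/d → t_A = 44.3/0.05220 = 848.6 d
Zone B: v = q/n = 0.01514/0.21 = 0.07209 m/d → t_B = 446/0.07209 = 6187 d
Total t = 848.6 + 6187 = 7036 d
   = 7036 / 365 = 19.3 yr

19.3 years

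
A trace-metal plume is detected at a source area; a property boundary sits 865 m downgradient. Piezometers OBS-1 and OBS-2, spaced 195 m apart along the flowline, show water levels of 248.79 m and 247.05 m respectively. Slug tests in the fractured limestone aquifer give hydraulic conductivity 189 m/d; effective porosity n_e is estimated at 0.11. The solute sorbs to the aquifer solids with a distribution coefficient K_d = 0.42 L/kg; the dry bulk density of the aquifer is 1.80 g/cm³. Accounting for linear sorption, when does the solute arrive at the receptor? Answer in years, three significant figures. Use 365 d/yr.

1.22 years

Hydraulic gradient i = (248.79 − 247.05) / 195 = 1.74 / 195 = 0.008923
Specific discharge q = 189 × 0.008923 = 1.686 m/d
Average linear velocity = 1.686 / 0.11 = 15.33 m/d
Retardation R = 1 + ρ_b·K_d/n = 1 + 1.80×0.42/0.11 = 7.873
Contaminant velocity v_c = v/R = 15.33/7.873 = 1.947 m/d
t = L/v_c = 865/1.947 = 444.2 d
   = 444.2/365 = 1.22 yr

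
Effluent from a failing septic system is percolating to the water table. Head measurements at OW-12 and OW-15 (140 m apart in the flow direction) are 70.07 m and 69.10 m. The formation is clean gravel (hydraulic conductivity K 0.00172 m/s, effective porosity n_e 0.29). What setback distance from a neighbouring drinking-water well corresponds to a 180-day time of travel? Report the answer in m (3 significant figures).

Hydraulic gradient i = (70.07 − 69.10) / 140 = 0.97 / 140 = 0.006929
K = 0.00172 m/s × 86400 s/d = 148.6 m/d
Darcy flux q = K·i = 148.6 × 0.006929 = 1.030 m/d
v = Ki/n = 148.6·0.006929/0.29 = 3.550 m/d
L = v × T = 3.550 × 180 = 639.1 m

639 m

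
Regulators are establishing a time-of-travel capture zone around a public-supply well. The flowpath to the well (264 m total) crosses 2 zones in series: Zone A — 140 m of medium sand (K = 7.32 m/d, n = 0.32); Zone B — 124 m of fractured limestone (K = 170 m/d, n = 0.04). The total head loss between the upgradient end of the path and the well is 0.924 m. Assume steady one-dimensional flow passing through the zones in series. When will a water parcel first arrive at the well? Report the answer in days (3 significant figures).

1070 days

Steady 1-D flow in series ⇒ the Darcy flux q is identical in every zone and the zone head losses add (resistances L/K in series).
Σ(L/K) = 140/7.32 + 124/170 = 19.13 + 0.7294 = 19.86 d
q = ΔH / Σ(L/K) = 0.924 / 19.86 = 0.04654 m/d (same in every zone)
Zone A: v = q/n = 0.04654/0.32 = 0.1454 m/d → t_A = 140/0.1454 = 962.7 d
Zone B: v = q/n = 0.04654/0.04 = 1.163 m/d → t_B = 124/1.163 = 106.6 d
Total t = 962.7 + 106.6 = 1069 d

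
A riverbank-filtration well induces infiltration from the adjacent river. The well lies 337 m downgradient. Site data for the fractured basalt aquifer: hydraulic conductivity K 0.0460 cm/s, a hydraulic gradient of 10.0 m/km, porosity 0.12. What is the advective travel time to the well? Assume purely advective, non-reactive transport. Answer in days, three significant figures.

K = 0.0460 cm/s × 864 = 39.74 m/d
Specific discharge q = 39.74 × 0.010 = 0.3974 m/d
v = Ki/n = 39.74·0.010/0.12 = 3.312 m/d
t = L / v = 337 / 3.312 = 101.8 d

102 days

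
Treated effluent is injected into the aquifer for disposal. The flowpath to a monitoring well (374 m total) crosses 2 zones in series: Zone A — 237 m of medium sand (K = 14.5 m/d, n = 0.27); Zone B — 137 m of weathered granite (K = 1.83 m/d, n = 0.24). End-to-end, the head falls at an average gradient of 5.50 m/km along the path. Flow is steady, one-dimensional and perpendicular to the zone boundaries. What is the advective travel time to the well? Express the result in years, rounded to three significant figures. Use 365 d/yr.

Steady 1-D flow in series ⇒ the Darcy flux q is identical in every zone and the zone head losses add (resistances L/K in series).
Σ(L/K) = 237/14.5 + 137/1.83 = 16.34 + 74.86 = 91.21 d
K_eq = L_total / Σ(L/K) = 374 / 91.21 = 4.101 m/d
q = K_eq · i = 4.101 × 0.0055 = 0.02255 m/d (same in every zone)
Zone A: v = q/n = 0.02255/0.27 = 0.08353 m/d → t_A = 237/0.08353 = 2837 d
Zone B: v = q/n = 0.02255/0.24 = 0.09397 m/d → t_B = 137/0.09397 = 1458 d
Total t = 2837 + 1458 = 4295 d
   = 4295 / 365 = 11.8 yr

11.8 years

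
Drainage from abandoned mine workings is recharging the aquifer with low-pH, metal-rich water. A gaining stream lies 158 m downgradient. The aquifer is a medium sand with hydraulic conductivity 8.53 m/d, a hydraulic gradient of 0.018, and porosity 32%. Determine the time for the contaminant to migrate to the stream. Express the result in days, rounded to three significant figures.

329 days

Darcy flux q = K·i = 8.53 × 0.018 = 0.1535 m/d
Seepage velocity v = q / n = 0.1535 / 0.32 = 0.4798 m/d
t = L / v = 158 / 0.4798 = 329.3 d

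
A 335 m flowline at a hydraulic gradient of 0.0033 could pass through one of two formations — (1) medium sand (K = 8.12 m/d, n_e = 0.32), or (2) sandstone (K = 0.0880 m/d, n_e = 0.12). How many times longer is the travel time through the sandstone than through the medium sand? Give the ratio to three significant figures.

34.6

Unit 1 (medium sand): v = 8.12×0.0033/0.32 = 0.08374 m/d, t = 335/0.08374 = 4001 d
Unit 2 (sandstone): v = 0.0880×0.0033/0.12 = 0.002420 m/d, t = 335/0.002420 = 138400 d
t(sandstone) / t(medium sand) = 138400/4001 = 34.6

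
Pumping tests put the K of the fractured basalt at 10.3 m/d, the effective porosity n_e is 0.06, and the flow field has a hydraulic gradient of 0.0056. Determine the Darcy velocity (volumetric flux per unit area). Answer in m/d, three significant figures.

0.0577 m/d

Darcy flux q = K·i = 10.3 × 0.0056 = 0.05768 m/d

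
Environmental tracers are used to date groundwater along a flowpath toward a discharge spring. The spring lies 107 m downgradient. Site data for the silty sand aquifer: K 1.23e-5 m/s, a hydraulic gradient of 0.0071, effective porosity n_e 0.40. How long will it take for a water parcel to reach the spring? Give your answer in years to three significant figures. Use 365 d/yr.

15.5 years

K = 1.23e-5 m/s × 86400 s/d = 1.063 m/d
Darcy flux q = K·i = 1.063 × 0.0071 = 0.007545 m/d
Average linear velocity = 0.007545 / 0.40 = 0.01886 m/d
t = L / v = 107 / 0.01886 = 5672 d
   = 5672 / 365 = 15.5 yr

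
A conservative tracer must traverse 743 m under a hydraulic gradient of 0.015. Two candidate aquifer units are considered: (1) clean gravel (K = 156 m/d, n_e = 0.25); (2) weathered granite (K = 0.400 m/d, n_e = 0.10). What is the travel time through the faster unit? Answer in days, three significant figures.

Unit 1 (clean gravel): v = 156×0.015/0.25 = 9.360 m/d, t = 743/9.360 = 79.38 d
Unit 2 (weathered granite): v = 0.400×0.015/0.10 = 0.06000 m/d, t = 743/0.06000 = 12380 d
Faster unit: t = 79.4 d

79.4 days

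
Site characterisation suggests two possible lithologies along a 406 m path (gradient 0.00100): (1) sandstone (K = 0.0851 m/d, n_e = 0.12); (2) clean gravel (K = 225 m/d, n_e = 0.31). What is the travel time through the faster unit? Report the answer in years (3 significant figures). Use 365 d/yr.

1.53 years

Unit 1 (sandstone): v = 0.0851×0.0010/0.12 = 7.092e-4 m/d, t = 406/7.092e-4 = 572500 d
Unit 2 (clean gravel): v = 225×0.0010/0.31 = 0.7258 m/d, t = 406/0.7258 = 559.4 d
Faster: 559.4 d / 365 = 1.53 yr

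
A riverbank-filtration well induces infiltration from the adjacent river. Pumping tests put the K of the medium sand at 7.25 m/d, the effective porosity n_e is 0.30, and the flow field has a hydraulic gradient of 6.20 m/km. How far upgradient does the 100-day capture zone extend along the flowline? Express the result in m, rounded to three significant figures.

15.0 m

Specific discharge q = 7.25 × 0.0062 = 0.04495 m/d
Average linear velocity = 0.04495 / 0.30 = 0.1498 m/d
L = v × T = 0.1498 × 100 = 14.98 m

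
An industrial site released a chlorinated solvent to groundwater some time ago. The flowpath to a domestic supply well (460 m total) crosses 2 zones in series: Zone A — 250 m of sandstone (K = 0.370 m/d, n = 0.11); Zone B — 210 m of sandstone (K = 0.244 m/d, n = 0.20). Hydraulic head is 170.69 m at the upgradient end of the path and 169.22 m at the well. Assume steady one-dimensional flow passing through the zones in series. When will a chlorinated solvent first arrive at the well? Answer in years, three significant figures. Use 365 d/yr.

Total head drop ΔH = 170.69 − 169.22 = 1.47 m
Steady 1-D flow in series ⇒ the Darcy flux q is identical in every zone and the zone head losses add (resistances L/K in series).
Σ(L/K) = 250/0.370 + 210/0.244 = 675.7 + 860.7 = 1536 d
q = ΔH / Σ(L/K) = 1.47 / 1536 = 9.568e-4 m/d (same in every zone)
Zone A: v = q/n = 9.568e-4/0.11 = 0.008698 m/d → t_A = 250/0.008698 = 28740 d
Zone B: v = q/n = 9.568e-4/0.20 = 0.004784 m/d → t_B = 210/0.004784 = 43900 d
Total t = 28740 + 43900 = 72640 d
   = 72640 / 365 = 199 yr

199 years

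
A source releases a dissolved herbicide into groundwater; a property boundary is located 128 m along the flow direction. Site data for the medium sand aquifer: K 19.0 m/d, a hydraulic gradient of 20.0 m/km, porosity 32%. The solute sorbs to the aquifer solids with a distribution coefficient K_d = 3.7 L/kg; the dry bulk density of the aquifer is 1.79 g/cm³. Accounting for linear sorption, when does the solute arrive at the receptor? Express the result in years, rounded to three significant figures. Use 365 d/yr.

6.41 years

q = Ki = 19.0 × 0.020 = 0.3800 m/d
Average linear velocity = 0.3800 / 0.32 = 1.188 m/d
Retardation R = 1 + ρ_b·K_d/n = 1 + 1.79×3.7/0.32 = 21.70
Contaminant velocity v_c = v/R = 1.188/21.70 = 0.05473 m/d
t = L/v_c = 128/0.05473 = 2339 d
   = 2339/365 = 6.41 yr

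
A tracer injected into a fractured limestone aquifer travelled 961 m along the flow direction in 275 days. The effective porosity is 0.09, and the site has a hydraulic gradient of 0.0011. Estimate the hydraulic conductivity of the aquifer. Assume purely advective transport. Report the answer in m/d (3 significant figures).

286 m/d

v = L / t = 961 / 275 = 3.495 m/d
K = v · n / i = 3.495 × 0.09 / 0.0011 = 286 m/d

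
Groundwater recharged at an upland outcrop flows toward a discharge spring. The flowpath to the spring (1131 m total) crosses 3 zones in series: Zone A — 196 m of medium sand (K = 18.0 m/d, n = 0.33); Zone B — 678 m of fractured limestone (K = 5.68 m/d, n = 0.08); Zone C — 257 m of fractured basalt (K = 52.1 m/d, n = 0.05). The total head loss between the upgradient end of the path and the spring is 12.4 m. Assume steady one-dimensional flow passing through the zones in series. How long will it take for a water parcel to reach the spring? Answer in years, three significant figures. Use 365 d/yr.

Steady 1-D flow in series ⇒ the Darcy flux q is identical in every zone and the zone head losses add (resistances L/K in series).
Σ(L/K) = 196/18.0 + 678/5.68 + 257/52.1 = 10.89 + 119.4 + 4.933 = 135.2 d
q = ΔH / Σ(L/K) = 12.4 / 135.2 = 0.09172 m/d (same in every zone)
Zone A: v = q/n = 0.09172/0.33 = 0.2780 m/d → t_A = 196/0.2780 = 705.2 d
Zone B: v = q/n = 0.09172/0.08 = 1.147 m/d → t_B = 678/1.147 = 591.3 d
Zone C: v = q/n = 0.09172/0.05 = 1.834 m/d → t_C = 257/1.834 = 140.1 d
Total t = 705.2 + 591.3 + 140.1 = 1437 d
   = 1437 / 365 = 3.94 yr

3.94 years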